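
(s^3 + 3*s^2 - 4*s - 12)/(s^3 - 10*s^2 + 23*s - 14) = (s^2 + 5*s + 6)/(s^2 - 8*s + 7)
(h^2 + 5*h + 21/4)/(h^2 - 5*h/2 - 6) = (h + 7/2)/(h - 4)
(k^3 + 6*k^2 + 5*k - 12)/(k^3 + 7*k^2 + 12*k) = (k - 1)/k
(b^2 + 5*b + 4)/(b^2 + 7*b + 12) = (b + 1)/(b + 3)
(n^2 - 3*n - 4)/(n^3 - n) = (n - 4)/(n*(n - 1))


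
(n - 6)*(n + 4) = n^2 - 2*n - 24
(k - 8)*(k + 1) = k^2 - 7*k - 8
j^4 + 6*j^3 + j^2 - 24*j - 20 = (j - 2)*(j + 1)*(j + 2)*(j + 5)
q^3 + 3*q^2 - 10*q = q*(q - 2)*(q + 5)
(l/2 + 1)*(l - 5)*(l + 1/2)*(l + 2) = l^4/2 - l^3/4 - 33*l^2/4 - 14*l - 5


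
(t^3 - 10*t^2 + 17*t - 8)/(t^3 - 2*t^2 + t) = (t - 8)/t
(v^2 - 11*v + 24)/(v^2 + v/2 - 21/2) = 2*(v - 8)/(2*v + 7)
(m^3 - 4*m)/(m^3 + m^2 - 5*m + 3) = m*(m^2 - 4)/(m^3 + m^2 - 5*m + 3)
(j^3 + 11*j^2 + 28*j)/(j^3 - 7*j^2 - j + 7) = j*(j^2 + 11*j + 28)/(j^3 - 7*j^2 - j + 7)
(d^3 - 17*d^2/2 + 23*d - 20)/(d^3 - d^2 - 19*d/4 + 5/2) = 2*(d^2 - 6*d + 8)/(2*d^2 + 3*d - 2)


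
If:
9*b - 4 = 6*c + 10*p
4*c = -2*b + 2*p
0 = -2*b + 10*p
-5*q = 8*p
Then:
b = 20/47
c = -8/47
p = 4/47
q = -32/235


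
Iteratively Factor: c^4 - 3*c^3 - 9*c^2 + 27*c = (c - 3)*(c^3 - 9*c) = (c - 3)^2*(c^2 + 3*c) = (c - 3)^2*(c + 3)*(c)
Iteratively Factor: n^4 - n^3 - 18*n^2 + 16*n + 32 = (n - 4)*(n^3 + 3*n^2 - 6*n - 8) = (n - 4)*(n - 2)*(n^2 + 5*n + 4) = (n - 4)*(n - 2)*(n + 1)*(n + 4)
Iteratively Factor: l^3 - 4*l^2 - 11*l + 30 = (l - 2)*(l^2 - 2*l - 15) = (l - 5)*(l - 2)*(l + 3)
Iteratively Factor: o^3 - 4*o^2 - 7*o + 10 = (o - 1)*(o^2 - 3*o - 10) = (o - 1)*(o + 2)*(o - 5)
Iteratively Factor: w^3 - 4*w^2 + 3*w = (w - 3)*(w^2 - w) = (w - 3)*(w - 1)*(w)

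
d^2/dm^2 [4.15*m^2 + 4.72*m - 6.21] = 8.30000000000000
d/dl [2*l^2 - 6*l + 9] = 4*l - 6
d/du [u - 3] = 1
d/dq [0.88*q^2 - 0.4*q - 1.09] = 1.76*q - 0.4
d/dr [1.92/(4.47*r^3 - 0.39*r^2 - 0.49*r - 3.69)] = (-25.7472*r^2 + 1.4976*r + 0.9408)/(-4.47*r^3 + 0.39*r^2 + 0.49*r + 3.69)^2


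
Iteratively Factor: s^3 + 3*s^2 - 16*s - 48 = (s + 4)*(s^2 - s - 12) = (s + 3)*(s + 4)*(s - 4)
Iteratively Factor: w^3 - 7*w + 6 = (w - 2)*(w^2 + 2*w - 3) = (w - 2)*(w + 3)*(w - 1)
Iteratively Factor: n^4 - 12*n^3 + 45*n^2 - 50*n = (n)*(n^3 - 12*n^2 + 45*n - 50) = n*(n - 2)*(n^2 - 10*n + 25) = n*(n - 5)*(n - 2)*(n - 5)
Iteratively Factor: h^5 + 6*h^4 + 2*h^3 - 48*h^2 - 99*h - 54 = (h + 1)*(h^4 + 5*h^3 - 3*h^2 - 45*h - 54) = (h + 1)*(h + 3)*(h^3 + 2*h^2 - 9*h - 18) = (h - 3)*(h + 1)*(h + 3)*(h^2 + 5*h + 6) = (h - 3)*(h + 1)*(h + 3)^2*(h + 2)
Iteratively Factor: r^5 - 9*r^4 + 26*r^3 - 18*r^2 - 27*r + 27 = (r - 1)*(r^4 - 8*r^3 + 18*r^2 - 27) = (r - 3)*(r - 1)*(r^3 - 5*r^2 + 3*r + 9) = (r - 3)^2*(r - 1)*(r^2 - 2*r - 3) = (r - 3)^3*(r - 1)*(r + 1)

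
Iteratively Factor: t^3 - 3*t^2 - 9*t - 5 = (t + 1)*(t^2 - 4*t - 5) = (t + 1)^2*(t - 5)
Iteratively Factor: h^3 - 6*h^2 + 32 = (h - 4)*(h^2 - 2*h - 8) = (h - 4)*(h + 2)*(h - 4)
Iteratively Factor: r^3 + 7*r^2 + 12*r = (r)*(r^2 + 7*r + 12) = r*(r + 4)*(r + 3)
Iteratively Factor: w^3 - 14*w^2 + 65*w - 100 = (w - 4)*(w^2 - 10*w + 25) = (w - 5)*(w - 4)*(w - 5)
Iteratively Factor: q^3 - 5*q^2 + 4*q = (q)*(q^2 - 5*q + 4) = q*(q - 1)*(q - 4)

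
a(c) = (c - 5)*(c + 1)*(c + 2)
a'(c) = (c - 5)*(c + 1) + (c - 5)*(c + 2) + (c + 1)*(c + 2)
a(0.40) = -15.46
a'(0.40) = -14.12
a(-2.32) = -3.09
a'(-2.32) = 12.43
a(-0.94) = -0.38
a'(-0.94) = -6.59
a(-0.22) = -7.25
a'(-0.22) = -11.97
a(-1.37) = 1.48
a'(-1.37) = -1.89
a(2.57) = -39.65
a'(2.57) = -3.47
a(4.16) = -26.70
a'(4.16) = 22.28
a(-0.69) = -2.31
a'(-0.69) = -8.81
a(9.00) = 440.00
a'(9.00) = 194.00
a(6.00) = 56.00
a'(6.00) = 71.00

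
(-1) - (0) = -1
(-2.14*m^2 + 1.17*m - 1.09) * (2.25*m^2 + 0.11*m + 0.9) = -4.815*m^4 + 2.3971*m^3 - 4.2498*m^2 + 0.9331*m - 0.981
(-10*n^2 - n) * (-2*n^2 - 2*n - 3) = 20*n^4 + 22*n^3 + 32*n^2 + 3*n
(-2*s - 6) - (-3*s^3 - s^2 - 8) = 3*s^3 + s^2 - 2*s + 2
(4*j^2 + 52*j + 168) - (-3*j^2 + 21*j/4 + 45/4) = 7*j^2 + 187*j/4 + 627/4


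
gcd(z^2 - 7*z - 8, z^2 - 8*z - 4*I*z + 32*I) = z - 8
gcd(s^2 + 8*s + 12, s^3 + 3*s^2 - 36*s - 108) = s + 6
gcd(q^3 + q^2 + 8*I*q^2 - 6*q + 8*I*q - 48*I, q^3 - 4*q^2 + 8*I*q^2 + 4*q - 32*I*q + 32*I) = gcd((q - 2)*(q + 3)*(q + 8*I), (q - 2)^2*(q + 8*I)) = q^2 + q*(-2 + 8*I) - 16*I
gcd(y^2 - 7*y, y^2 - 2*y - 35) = y - 7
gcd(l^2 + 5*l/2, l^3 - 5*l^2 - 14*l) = l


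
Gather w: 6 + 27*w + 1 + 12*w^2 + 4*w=12*w^2 + 31*w + 7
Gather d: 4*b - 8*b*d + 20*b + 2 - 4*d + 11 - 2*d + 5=24*b + d*(-8*b - 6) + 18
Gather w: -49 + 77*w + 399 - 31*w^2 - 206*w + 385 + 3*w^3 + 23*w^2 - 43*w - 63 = 3*w^3 - 8*w^2 - 172*w + 672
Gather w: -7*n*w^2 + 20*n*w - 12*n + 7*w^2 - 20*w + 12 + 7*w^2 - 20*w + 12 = -12*n + w^2*(14 - 7*n) + w*(20*n - 40) + 24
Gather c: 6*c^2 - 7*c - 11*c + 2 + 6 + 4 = 6*c^2 - 18*c + 12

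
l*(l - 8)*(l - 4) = l^3 - 12*l^2 + 32*l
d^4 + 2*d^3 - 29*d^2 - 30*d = d*(d - 5)*(d + 1)*(d + 6)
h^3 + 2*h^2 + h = h*(h + 1)^2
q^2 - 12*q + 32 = (q - 8)*(q - 4)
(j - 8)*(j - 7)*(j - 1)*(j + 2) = j^4 - 14*j^3 + 39*j^2 + 86*j - 112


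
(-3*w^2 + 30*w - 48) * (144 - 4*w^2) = 12*w^4 - 120*w^3 - 240*w^2 + 4320*w - 6912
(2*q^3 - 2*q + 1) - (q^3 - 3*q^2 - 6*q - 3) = q^3 + 3*q^2 + 4*q + 4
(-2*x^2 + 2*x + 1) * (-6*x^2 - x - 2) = 12*x^4 - 10*x^3 - 4*x^2 - 5*x - 2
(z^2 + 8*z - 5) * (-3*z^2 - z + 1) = -3*z^4 - 25*z^3 + 8*z^2 + 13*z - 5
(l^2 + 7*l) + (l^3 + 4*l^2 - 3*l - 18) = l^3 + 5*l^2 + 4*l - 18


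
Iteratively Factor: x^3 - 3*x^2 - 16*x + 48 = (x - 3)*(x^2 - 16) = (x - 4)*(x - 3)*(x + 4)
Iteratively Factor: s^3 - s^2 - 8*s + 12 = (s - 2)*(s^2 + s - 6) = (s - 2)*(s + 3)*(s - 2)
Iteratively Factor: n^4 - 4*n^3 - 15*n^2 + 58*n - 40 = (n - 5)*(n^3 + n^2 - 10*n + 8) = (n - 5)*(n - 1)*(n^2 + 2*n - 8) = (n - 5)*(n - 2)*(n - 1)*(n + 4)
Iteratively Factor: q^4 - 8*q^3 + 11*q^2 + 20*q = (q - 5)*(q^3 - 3*q^2 - 4*q) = q*(q - 5)*(q^2 - 3*q - 4) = q*(q - 5)*(q - 4)*(q + 1)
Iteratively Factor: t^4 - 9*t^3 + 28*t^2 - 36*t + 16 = (t - 4)*(t^3 - 5*t^2 + 8*t - 4) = (t - 4)*(t - 2)*(t^2 - 3*t + 2) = (t - 4)*(t - 2)*(t - 1)*(t - 2)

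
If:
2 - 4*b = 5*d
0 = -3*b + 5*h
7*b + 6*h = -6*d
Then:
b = -12/29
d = 106/145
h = -36/145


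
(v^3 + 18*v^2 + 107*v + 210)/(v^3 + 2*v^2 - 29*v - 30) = (v^2 + 12*v + 35)/(v^2 - 4*v - 5)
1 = 1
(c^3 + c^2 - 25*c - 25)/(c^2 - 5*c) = c + 6 + 5/c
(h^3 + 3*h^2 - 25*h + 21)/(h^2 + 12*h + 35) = (h^2 - 4*h + 3)/(h + 5)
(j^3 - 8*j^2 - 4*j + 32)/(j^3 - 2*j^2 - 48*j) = (j^2 - 4)/(j*(j + 6))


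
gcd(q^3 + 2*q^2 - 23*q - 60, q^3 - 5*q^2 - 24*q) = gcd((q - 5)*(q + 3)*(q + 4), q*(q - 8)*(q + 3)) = q + 3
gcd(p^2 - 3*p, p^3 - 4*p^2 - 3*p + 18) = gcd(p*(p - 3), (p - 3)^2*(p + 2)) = p - 3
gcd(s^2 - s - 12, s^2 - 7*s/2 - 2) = s - 4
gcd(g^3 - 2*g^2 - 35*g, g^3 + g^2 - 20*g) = g^2 + 5*g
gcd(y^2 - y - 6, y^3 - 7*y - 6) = y^2 - y - 6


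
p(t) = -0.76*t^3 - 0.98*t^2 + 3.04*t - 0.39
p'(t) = -2.28*t^2 - 1.96*t + 3.04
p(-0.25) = -1.20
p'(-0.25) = 3.39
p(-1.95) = -4.41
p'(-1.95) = -1.81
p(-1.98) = -4.35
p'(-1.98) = -2.02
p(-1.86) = -4.54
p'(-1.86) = -1.20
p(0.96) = 0.95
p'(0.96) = -0.94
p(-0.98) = -3.60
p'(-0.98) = 2.77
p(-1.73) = -4.65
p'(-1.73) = -0.39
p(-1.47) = -4.56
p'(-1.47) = 0.99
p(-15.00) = 2298.51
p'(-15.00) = -480.56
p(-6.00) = 110.25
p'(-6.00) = -67.28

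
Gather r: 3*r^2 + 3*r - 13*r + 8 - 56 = 3*r^2 - 10*r - 48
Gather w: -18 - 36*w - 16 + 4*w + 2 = -32*w - 32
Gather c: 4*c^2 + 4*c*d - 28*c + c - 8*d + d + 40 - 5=4*c^2 + c*(4*d - 27) - 7*d + 35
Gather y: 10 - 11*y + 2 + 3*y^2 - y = 3*y^2 - 12*y + 12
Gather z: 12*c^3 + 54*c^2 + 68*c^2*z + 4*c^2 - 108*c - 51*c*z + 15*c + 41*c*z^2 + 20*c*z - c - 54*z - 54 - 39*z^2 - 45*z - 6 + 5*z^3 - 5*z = 12*c^3 + 58*c^2 - 94*c + 5*z^3 + z^2*(41*c - 39) + z*(68*c^2 - 31*c - 104) - 60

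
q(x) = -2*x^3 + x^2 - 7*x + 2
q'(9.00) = -475.00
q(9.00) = -1438.00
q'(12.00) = -847.00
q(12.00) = -3394.00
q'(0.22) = -6.85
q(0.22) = 0.49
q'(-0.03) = -7.07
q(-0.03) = 2.21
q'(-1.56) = -24.72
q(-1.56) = 22.95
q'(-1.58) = -25.14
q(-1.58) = 23.45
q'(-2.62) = -53.43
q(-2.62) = 63.17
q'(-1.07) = -16.01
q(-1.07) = 13.08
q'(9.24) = -500.79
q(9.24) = -1555.08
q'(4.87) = -139.56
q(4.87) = -239.38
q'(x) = -6*x^2 + 2*x - 7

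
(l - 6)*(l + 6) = l^2 - 36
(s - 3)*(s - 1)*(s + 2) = s^3 - 2*s^2 - 5*s + 6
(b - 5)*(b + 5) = b^2 - 25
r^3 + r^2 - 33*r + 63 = (r - 3)^2*(r + 7)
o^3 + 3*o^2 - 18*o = o*(o - 3)*(o + 6)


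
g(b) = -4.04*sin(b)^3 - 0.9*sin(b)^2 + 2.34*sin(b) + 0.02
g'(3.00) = -1.83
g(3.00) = 0.32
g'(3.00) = -1.83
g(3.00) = 0.32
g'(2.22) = 4.10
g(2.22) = -0.73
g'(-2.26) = 2.22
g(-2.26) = -0.46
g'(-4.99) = -2.91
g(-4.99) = -2.16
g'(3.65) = -0.30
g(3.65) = -0.87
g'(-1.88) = 2.11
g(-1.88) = 0.47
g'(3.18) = -2.39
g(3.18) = -0.07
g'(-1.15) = -2.50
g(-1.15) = 0.21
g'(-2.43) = 1.25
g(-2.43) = -0.77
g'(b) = -12.12*sin(b)^2*cos(b) - 1.8*sin(b)*cos(b) + 2.34*cos(b) = (-12.12*sin(b)^2 - 1.8*sin(b) + 2.34)*cos(b)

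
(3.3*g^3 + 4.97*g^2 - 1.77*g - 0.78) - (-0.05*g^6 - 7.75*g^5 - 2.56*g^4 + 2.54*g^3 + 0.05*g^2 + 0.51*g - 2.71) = 0.05*g^6 + 7.75*g^5 + 2.56*g^4 + 0.76*g^3 + 4.92*g^2 - 2.28*g + 1.93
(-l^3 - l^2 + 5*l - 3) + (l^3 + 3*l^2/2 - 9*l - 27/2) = l^2/2 - 4*l - 33/2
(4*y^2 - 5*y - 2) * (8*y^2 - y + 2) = 32*y^4 - 44*y^3 - 3*y^2 - 8*y - 4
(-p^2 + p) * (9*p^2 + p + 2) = -9*p^4 + 8*p^3 - p^2 + 2*p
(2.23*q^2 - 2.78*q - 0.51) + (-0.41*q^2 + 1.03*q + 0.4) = 1.82*q^2 - 1.75*q - 0.11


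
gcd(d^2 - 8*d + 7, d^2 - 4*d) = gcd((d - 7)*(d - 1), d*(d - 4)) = 1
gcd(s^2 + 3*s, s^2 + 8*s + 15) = s + 3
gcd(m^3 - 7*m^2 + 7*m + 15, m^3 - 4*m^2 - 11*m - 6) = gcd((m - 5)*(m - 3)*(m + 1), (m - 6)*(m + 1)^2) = m + 1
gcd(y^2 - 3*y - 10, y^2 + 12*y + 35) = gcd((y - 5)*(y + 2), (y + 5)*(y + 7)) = 1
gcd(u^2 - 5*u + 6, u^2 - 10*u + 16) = u - 2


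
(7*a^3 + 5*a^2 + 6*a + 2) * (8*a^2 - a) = 56*a^5 + 33*a^4 + 43*a^3 + 10*a^2 - 2*a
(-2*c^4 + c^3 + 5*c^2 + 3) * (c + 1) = -2*c^5 - c^4 + 6*c^3 + 5*c^2 + 3*c + 3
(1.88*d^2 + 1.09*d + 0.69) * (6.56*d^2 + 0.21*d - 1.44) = 12.3328*d^4 + 7.5452*d^3 + 2.0481*d^2 - 1.4247*d - 0.9936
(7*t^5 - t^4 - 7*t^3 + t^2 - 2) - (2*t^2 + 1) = 7*t^5 - t^4 - 7*t^3 - t^2 - 3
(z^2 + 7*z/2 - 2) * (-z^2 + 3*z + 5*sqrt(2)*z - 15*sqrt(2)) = -z^4 - z^3/2 + 5*sqrt(2)*z^3 + 5*sqrt(2)*z^2/2 + 25*z^2/2 - 125*sqrt(2)*z/2 - 6*z + 30*sqrt(2)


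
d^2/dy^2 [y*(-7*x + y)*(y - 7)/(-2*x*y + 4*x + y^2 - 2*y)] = 2*(4*y*(7*x - y)*(y - 7)*(x - y + 1)^2 + (7*x - 3*y + 7)*(2*x*y - 4*x - y^2 + 2*y)^2 + (2*x*y - 4*x - y^2 + 2*y)*(y*(7*x - y)*(y - 7) - 2*y*(7*x - y)*(x - y + 1) + 2*y*(y - 7)*(x - y + 1) - 2*(7*x - y)*(y - 7)*(x - y + 1)))/(2*x*y - 4*x - y^2 + 2*y)^3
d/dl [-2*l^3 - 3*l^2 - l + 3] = -6*l^2 - 6*l - 1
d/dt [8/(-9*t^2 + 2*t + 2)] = 16*(9*t - 1)/(-9*t^2 + 2*t + 2)^2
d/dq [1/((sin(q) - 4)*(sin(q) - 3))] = (7 - 2*sin(q))*cos(q)/((sin(q) - 4)^2*(sin(q) - 3)^2)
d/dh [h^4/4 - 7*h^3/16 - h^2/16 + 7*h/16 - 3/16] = h^3 - 21*h^2/16 - h/8 + 7/16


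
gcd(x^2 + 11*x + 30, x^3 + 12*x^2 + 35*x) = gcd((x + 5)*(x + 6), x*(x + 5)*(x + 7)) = x + 5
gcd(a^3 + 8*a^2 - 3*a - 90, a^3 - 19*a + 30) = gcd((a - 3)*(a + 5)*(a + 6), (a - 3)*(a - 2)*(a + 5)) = a^2 + 2*a - 15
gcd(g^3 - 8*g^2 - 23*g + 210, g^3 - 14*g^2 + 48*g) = g - 6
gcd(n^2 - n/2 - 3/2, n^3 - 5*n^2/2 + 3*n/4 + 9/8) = n - 3/2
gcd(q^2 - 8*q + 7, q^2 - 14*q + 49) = q - 7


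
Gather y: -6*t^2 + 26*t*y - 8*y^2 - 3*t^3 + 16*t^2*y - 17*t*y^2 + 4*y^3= -3*t^3 - 6*t^2 + 4*y^3 + y^2*(-17*t - 8) + y*(16*t^2 + 26*t)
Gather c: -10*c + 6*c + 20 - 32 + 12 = -4*c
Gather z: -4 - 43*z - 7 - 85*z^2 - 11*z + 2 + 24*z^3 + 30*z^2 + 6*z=24*z^3 - 55*z^2 - 48*z - 9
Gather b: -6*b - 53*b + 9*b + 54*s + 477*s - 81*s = -50*b + 450*s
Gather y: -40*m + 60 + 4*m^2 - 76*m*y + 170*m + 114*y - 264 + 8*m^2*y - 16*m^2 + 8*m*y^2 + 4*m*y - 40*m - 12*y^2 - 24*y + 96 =-12*m^2 + 90*m + y^2*(8*m - 12) + y*(8*m^2 - 72*m + 90) - 108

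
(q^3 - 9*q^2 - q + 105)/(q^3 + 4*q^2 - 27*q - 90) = (q - 7)/(q + 6)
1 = 1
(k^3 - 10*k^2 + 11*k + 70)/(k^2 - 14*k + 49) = (k^2 - 3*k - 10)/(k - 7)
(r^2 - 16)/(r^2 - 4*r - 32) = (r - 4)/(r - 8)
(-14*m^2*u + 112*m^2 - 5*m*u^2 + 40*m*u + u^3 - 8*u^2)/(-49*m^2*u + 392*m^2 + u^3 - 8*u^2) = (2*m + u)/(7*m + u)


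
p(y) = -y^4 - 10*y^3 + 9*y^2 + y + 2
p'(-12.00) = 2377.00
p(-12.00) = -2170.00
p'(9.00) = -5183.00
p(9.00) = -13111.00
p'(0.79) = -5.48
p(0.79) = 3.09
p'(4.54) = -909.93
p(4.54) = -1168.56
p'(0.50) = 2.00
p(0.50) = 3.44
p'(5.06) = -1194.24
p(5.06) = -1713.59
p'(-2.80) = -196.79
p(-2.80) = 227.81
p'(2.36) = -176.19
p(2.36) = -107.98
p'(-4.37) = -316.75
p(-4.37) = 639.35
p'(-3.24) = -236.20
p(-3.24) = 323.16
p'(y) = -4*y^3 - 30*y^2 + 18*y + 1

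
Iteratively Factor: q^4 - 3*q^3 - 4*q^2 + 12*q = (q - 2)*(q^3 - q^2 - 6*q) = (q - 2)*(q + 2)*(q^2 - 3*q) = q*(q - 2)*(q + 2)*(q - 3)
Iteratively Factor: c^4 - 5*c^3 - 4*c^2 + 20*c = (c - 5)*(c^3 - 4*c) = (c - 5)*(c + 2)*(c^2 - 2*c) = c*(c - 5)*(c + 2)*(c - 2)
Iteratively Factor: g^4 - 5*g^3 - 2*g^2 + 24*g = (g - 4)*(g^3 - g^2 - 6*g) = g*(g - 4)*(g^2 - g - 6) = g*(g - 4)*(g - 3)*(g + 2)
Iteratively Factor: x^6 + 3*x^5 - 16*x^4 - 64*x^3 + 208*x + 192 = (x + 2)*(x^5 + x^4 - 18*x^3 - 28*x^2 + 56*x + 96) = (x - 2)*(x + 2)*(x^4 + 3*x^3 - 12*x^2 - 52*x - 48) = (x - 2)*(x + 2)^2*(x^3 + x^2 - 14*x - 24) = (x - 4)*(x - 2)*(x + 2)^2*(x^2 + 5*x + 6) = (x - 4)*(x - 2)*(x + 2)^2*(x + 3)*(x + 2)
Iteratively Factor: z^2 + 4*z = (z)*(z + 4)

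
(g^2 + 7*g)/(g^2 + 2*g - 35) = g/(g - 5)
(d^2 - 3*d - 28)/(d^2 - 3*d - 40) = (-d^2 + 3*d + 28)/(-d^2 + 3*d + 40)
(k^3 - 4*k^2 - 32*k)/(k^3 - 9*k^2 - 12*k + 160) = k/(k - 5)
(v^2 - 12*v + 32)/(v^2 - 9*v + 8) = (v - 4)/(v - 1)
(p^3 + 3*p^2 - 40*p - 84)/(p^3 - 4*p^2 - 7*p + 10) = (p^2 + p - 42)/(p^2 - 6*p + 5)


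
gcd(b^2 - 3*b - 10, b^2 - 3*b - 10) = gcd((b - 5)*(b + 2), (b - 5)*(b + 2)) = b^2 - 3*b - 10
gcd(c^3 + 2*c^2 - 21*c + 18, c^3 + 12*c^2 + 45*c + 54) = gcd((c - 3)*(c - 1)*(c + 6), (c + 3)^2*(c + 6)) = c + 6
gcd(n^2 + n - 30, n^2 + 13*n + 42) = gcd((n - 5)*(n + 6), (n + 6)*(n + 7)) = n + 6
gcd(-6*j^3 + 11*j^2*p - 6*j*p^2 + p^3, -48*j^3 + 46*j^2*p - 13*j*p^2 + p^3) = 6*j^2 - 5*j*p + p^2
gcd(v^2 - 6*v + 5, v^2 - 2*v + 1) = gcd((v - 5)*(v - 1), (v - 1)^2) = v - 1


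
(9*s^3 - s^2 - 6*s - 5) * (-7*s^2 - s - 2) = -63*s^5 - 2*s^4 + 25*s^3 + 43*s^2 + 17*s + 10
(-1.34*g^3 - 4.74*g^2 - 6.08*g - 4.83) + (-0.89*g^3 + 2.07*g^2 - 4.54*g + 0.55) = -2.23*g^3 - 2.67*g^2 - 10.62*g - 4.28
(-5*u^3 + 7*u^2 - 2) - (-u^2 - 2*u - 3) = -5*u^3 + 8*u^2 + 2*u + 1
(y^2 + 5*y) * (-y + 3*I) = -y^3 - 5*y^2 + 3*I*y^2 + 15*I*y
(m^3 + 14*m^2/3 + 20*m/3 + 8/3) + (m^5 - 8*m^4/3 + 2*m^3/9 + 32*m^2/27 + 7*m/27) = m^5 - 8*m^4/3 + 11*m^3/9 + 158*m^2/27 + 187*m/27 + 8/3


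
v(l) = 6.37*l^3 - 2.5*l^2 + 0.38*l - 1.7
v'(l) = 19.11*l^2 - 5.0*l + 0.38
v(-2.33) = -96.73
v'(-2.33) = 115.78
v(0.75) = -0.13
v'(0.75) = 7.38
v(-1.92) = -56.73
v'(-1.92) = 80.43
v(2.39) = 71.89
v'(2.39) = 97.59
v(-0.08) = -1.75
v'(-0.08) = 0.90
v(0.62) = -0.91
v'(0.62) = 4.63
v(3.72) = 293.04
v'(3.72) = 246.23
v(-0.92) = -9.13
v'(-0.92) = 21.15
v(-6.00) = -1469.90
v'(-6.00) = 718.34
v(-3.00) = -197.33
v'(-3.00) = 187.37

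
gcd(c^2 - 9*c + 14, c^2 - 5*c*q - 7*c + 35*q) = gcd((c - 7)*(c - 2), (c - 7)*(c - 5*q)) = c - 7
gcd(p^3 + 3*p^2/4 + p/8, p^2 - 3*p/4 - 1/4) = p + 1/4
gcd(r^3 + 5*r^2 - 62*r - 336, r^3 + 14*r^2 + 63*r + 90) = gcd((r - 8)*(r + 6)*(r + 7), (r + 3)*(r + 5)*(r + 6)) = r + 6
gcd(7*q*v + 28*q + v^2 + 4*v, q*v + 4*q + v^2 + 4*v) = v + 4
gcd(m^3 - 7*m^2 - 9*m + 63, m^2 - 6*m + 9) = m - 3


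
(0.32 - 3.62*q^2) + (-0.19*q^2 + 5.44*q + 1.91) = -3.81*q^2 + 5.44*q + 2.23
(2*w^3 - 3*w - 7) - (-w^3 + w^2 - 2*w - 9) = 3*w^3 - w^2 - w + 2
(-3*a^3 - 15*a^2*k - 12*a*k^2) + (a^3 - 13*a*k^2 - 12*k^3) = -2*a^3 - 15*a^2*k - 25*a*k^2 - 12*k^3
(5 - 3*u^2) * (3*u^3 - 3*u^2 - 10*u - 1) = -9*u^5 + 9*u^4 + 45*u^3 - 12*u^2 - 50*u - 5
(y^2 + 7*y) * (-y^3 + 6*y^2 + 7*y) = -y^5 - y^4 + 49*y^3 + 49*y^2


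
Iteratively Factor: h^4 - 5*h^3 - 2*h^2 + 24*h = (h - 4)*(h^3 - h^2 - 6*h) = h*(h - 4)*(h^2 - h - 6) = h*(h - 4)*(h - 3)*(h + 2)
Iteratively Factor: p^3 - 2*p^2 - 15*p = (p)*(p^2 - 2*p - 15) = p*(p - 5)*(p + 3)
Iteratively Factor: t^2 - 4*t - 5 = (t + 1)*(t - 5)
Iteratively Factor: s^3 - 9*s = (s - 3)*(s^2 + 3*s) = (s - 3)*(s + 3)*(s)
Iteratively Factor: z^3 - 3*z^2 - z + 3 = (z + 1)*(z^2 - 4*z + 3) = (z - 3)*(z + 1)*(z - 1)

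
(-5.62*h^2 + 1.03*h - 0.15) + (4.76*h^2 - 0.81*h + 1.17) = -0.86*h^2 + 0.22*h + 1.02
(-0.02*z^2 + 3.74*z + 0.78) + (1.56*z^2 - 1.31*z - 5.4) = 1.54*z^2 + 2.43*z - 4.62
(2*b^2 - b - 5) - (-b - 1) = 2*b^2 - 4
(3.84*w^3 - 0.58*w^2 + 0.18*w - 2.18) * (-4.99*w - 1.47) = -19.1616*w^4 - 2.7506*w^3 - 0.0456000000000001*w^2 + 10.6136*w + 3.2046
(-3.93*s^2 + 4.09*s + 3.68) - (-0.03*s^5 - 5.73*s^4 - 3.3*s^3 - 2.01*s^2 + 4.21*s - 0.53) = 0.03*s^5 + 5.73*s^4 + 3.3*s^3 - 1.92*s^2 - 0.12*s + 4.21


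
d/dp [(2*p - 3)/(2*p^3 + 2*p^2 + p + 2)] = (4*p^3 + 4*p^2 + 2*p - (2*p - 3)*(6*p^2 + 4*p + 1) + 4)/(2*p^3 + 2*p^2 + p + 2)^2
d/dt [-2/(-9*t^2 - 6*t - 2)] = 12*(-3*t - 1)/(9*t^2 + 6*t + 2)^2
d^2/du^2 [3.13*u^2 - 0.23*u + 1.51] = 6.26000000000000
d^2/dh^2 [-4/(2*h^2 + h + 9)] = 8*(4*h^2 + 2*h - (4*h + 1)^2 + 18)/(2*h^2 + h + 9)^3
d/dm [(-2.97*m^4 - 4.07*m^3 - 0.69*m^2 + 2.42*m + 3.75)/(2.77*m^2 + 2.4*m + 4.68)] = (-16.4538*m^5 - 32.6579*m^4 - 75.1344*m^3 - 65.5022*m^2 - 27.2334*m + 2.3256)/(7.6729*m^4 + 13.296*m^3 + 31.6872*m^2 + 22.464*m + 21.9024)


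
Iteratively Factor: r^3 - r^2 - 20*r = (r - 5)*(r^2 + 4*r) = (r - 5)*(r + 4)*(r)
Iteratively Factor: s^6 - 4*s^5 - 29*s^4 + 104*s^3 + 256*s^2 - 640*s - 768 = (s + 1)*(s^5 - 5*s^4 - 24*s^3 + 128*s^2 + 128*s - 768) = (s + 1)*(s + 4)*(s^4 - 9*s^3 + 12*s^2 + 80*s - 192) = (s - 4)*(s + 1)*(s + 4)*(s^3 - 5*s^2 - 8*s + 48) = (s - 4)^2*(s + 1)*(s + 4)*(s^2 - s - 12) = (s - 4)^3*(s + 1)*(s + 4)*(s + 3)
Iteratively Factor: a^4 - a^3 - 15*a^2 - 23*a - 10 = (a - 5)*(a^3 + 4*a^2 + 5*a + 2) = (a - 5)*(a + 2)*(a^2 + 2*a + 1) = (a - 5)*(a + 1)*(a + 2)*(a + 1)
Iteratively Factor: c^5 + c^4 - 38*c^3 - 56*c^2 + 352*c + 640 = (c + 4)*(c^4 - 3*c^3 - 26*c^2 + 48*c + 160) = (c + 4)^2*(c^3 - 7*c^2 + 2*c + 40) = (c - 4)*(c + 4)^2*(c^2 - 3*c - 10) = (c - 4)*(c + 2)*(c + 4)^2*(c - 5)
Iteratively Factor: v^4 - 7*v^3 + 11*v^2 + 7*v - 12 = (v - 3)*(v^3 - 4*v^2 - v + 4) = (v - 3)*(v - 1)*(v^2 - 3*v - 4) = (v - 3)*(v - 1)*(v + 1)*(v - 4)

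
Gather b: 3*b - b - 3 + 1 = 2*b - 2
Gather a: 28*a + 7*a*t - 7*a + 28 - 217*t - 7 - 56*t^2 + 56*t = a*(7*t + 21) - 56*t^2 - 161*t + 21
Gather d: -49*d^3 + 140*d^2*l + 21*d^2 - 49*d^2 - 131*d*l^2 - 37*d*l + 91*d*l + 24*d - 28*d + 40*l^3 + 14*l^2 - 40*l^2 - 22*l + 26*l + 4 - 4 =-49*d^3 + d^2*(140*l - 28) + d*(-131*l^2 + 54*l - 4) + 40*l^3 - 26*l^2 + 4*l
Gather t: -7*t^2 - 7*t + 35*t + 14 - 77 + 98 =-7*t^2 + 28*t + 35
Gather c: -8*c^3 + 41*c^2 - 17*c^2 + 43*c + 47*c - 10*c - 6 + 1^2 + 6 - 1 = -8*c^3 + 24*c^2 + 80*c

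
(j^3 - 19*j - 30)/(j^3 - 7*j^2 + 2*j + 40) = (j + 3)/(j - 4)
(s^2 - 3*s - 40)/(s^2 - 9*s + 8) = (s + 5)/(s - 1)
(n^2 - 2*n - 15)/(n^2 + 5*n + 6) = (n - 5)/(n + 2)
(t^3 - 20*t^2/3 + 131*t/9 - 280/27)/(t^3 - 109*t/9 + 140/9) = (t - 8/3)/(t + 4)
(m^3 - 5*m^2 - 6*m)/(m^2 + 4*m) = (m^2 - 5*m - 6)/(m + 4)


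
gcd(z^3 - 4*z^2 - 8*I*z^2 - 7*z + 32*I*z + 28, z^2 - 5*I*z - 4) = z - I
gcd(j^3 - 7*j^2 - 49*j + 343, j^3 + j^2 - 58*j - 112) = j + 7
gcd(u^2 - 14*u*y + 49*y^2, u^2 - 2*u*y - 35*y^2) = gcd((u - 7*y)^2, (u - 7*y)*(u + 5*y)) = -u + 7*y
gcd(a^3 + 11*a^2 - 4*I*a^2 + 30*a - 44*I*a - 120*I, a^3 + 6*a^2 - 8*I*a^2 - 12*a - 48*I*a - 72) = a + 6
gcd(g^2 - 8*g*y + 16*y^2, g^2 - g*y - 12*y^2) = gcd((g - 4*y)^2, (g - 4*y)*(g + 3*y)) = -g + 4*y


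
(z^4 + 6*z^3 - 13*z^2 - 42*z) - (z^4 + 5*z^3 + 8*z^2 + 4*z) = z^3 - 21*z^2 - 46*z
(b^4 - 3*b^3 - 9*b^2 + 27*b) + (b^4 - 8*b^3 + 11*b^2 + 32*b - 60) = 2*b^4 - 11*b^3 + 2*b^2 + 59*b - 60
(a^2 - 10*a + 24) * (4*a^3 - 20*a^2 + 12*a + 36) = 4*a^5 - 60*a^4 + 308*a^3 - 564*a^2 - 72*a + 864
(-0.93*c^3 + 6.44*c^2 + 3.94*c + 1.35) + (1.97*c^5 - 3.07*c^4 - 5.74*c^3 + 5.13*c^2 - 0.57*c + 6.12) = 1.97*c^5 - 3.07*c^4 - 6.67*c^3 + 11.57*c^2 + 3.37*c + 7.47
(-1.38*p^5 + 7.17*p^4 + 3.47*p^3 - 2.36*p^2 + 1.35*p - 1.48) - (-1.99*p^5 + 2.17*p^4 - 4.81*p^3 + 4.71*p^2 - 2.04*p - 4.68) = 0.61*p^5 + 5.0*p^4 + 8.28*p^3 - 7.07*p^2 + 3.39*p + 3.2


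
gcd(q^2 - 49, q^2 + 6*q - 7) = q + 7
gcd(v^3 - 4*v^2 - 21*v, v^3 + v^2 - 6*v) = v^2 + 3*v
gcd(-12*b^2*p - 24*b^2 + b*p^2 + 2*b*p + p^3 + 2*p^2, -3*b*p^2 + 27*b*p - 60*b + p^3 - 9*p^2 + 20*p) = -3*b + p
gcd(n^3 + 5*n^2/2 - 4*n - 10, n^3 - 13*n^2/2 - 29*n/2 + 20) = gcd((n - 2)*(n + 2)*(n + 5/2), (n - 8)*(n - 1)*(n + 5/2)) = n + 5/2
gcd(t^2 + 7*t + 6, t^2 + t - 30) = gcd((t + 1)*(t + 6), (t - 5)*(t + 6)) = t + 6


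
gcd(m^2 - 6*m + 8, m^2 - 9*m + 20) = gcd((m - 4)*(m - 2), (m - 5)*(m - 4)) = m - 4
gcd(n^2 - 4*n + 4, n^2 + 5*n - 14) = n - 2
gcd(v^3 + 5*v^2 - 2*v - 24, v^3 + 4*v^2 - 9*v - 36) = v^2 + 7*v + 12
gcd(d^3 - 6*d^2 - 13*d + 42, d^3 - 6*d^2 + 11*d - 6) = d - 2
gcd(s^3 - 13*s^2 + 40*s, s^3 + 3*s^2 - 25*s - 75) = s - 5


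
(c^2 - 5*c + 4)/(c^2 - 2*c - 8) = (c - 1)/(c + 2)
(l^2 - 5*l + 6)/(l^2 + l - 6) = (l - 3)/(l + 3)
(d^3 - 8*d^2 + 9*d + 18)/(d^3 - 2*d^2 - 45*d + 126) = (d + 1)/(d + 7)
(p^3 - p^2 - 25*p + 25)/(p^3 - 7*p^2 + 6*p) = (p^2 - 25)/(p*(p - 6))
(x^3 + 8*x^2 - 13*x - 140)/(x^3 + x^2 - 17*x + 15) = (x^2 + 3*x - 28)/(x^2 - 4*x + 3)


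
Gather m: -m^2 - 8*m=-m^2 - 8*m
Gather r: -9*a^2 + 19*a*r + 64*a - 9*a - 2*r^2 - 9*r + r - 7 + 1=-9*a^2 + 55*a - 2*r^2 + r*(19*a - 8) - 6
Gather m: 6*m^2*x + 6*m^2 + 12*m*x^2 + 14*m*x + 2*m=m^2*(6*x + 6) + m*(12*x^2 + 14*x + 2)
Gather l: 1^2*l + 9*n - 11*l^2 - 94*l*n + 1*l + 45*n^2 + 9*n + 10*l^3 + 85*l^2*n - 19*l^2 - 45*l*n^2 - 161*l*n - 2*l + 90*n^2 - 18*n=10*l^3 + l^2*(85*n - 30) + l*(-45*n^2 - 255*n) + 135*n^2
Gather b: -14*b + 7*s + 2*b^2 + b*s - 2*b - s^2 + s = 2*b^2 + b*(s - 16) - s^2 + 8*s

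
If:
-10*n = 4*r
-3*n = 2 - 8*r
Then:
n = -2/23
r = 5/23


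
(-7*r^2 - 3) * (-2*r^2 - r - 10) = 14*r^4 + 7*r^3 + 76*r^2 + 3*r + 30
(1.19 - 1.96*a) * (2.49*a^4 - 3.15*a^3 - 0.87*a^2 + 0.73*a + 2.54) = -4.8804*a^5 + 9.1371*a^4 - 2.0433*a^3 - 2.4661*a^2 - 4.1097*a + 3.0226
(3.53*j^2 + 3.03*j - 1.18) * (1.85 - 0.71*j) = -2.5063*j^3 + 4.3792*j^2 + 6.4433*j - 2.183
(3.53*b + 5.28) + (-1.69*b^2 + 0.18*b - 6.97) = -1.69*b^2 + 3.71*b - 1.69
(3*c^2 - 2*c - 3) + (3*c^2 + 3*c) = 6*c^2 + c - 3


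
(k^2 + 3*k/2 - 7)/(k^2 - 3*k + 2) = (k + 7/2)/(k - 1)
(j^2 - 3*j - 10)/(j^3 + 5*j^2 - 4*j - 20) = (j - 5)/(j^2 + 3*j - 10)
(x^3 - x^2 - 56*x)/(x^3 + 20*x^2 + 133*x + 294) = x*(x - 8)/(x^2 + 13*x + 42)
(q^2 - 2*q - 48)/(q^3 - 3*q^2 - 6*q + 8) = (q^2 - 2*q - 48)/(q^3 - 3*q^2 - 6*q + 8)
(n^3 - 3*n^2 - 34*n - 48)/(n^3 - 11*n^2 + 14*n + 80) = (n + 3)/(n - 5)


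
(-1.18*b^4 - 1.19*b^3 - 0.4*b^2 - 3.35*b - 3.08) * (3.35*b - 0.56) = -3.953*b^5 - 3.3257*b^4 - 0.6736*b^3 - 10.9985*b^2 - 8.442*b + 1.7248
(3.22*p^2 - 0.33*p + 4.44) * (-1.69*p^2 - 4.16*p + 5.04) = -5.4418*p^4 - 12.8375*p^3 + 10.098*p^2 - 20.1336*p + 22.3776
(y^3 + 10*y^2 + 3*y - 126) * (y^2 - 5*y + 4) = y^5 + 5*y^4 - 43*y^3 - 101*y^2 + 642*y - 504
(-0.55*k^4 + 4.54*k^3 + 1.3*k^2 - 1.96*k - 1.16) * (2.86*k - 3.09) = -1.573*k^5 + 14.6839*k^4 - 10.3106*k^3 - 9.6226*k^2 + 2.7388*k + 3.5844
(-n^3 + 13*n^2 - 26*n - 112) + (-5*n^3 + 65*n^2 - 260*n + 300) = -6*n^3 + 78*n^2 - 286*n + 188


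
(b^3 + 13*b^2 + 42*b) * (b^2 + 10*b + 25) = b^5 + 23*b^4 + 197*b^3 + 745*b^2 + 1050*b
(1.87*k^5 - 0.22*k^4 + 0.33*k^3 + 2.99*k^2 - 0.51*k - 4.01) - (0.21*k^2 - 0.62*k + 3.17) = 1.87*k^5 - 0.22*k^4 + 0.33*k^3 + 2.78*k^2 + 0.11*k - 7.18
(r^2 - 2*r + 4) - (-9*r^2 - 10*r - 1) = 10*r^2 + 8*r + 5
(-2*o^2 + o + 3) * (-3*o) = 6*o^3 - 3*o^2 - 9*o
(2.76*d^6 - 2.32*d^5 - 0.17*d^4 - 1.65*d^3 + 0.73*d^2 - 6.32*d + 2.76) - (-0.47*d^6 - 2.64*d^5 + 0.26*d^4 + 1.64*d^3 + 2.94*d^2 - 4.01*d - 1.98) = 3.23*d^6 + 0.32*d^5 - 0.43*d^4 - 3.29*d^3 - 2.21*d^2 - 2.31*d + 4.74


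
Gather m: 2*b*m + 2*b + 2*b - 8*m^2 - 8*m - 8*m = 4*b - 8*m^2 + m*(2*b - 16)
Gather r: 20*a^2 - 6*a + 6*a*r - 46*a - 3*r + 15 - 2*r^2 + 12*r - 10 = 20*a^2 - 52*a - 2*r^2 + r*(6*a + 9) + 5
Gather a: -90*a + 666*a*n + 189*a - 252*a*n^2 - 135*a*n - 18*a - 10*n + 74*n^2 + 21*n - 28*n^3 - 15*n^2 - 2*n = a*(-252*n^2 + 531*n + 81) - 28*n^3 + 59*n^2 + 9*n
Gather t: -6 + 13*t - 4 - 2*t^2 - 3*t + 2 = -2*t^2 + 10*t - 8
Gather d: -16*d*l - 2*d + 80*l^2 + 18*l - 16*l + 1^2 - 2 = d*(-16*l - 2) + 80*l^2 + 2*l - 1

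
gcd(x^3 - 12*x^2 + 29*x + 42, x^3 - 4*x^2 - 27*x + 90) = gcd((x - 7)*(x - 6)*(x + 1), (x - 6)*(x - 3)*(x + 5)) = x - 6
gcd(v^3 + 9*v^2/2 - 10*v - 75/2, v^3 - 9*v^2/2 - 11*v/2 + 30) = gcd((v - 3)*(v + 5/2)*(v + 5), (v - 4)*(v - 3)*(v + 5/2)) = v^2 - v/2 - 15/2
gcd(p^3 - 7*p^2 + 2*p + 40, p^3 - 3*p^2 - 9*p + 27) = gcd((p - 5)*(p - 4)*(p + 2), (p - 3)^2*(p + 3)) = 1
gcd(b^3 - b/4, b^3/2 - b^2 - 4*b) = b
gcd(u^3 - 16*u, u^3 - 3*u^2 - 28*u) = u^2 + 4*u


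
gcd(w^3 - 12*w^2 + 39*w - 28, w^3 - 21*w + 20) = w^2 - 5*w + 4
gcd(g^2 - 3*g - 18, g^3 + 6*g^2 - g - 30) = g + 3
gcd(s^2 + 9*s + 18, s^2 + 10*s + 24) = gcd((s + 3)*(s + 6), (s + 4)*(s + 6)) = s + 6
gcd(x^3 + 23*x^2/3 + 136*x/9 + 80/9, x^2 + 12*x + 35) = x + 5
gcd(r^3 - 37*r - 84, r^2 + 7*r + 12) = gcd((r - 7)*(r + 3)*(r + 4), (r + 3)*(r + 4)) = r^2 + 7*r + 12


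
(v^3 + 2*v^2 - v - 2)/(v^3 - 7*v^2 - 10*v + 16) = (v + 1)/(v - 8)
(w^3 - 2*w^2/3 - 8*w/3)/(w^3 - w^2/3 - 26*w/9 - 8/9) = 3*w/(3*w + 1)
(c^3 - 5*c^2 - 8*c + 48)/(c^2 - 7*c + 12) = (c^2 - c - 12)/(c - 3)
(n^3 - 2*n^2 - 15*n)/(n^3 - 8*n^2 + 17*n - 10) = n*(n + 3)/(n^2 - 3*n + 2)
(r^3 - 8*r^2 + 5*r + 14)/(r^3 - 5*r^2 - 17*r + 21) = (r^2 - r - 2)/(r^2 + 2*r - 3)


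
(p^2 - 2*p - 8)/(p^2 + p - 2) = (p - 4)/(p - 1)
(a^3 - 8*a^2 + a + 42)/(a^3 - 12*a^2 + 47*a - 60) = (a^2 - 5*a - 14)/(a^2 - 9*a + 20)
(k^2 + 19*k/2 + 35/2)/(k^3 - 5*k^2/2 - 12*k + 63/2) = (2*k^2 + 19*k + 35)/(2*k^3 - 5*k^2 - 24*k + 63)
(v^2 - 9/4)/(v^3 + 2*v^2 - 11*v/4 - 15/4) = (2*v + 3)/(2*v^2 + 7*v + 5)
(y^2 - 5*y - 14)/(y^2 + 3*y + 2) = (y - 7)/(y + 1)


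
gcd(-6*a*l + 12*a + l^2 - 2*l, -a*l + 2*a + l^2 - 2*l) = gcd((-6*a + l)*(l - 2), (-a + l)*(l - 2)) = l - 2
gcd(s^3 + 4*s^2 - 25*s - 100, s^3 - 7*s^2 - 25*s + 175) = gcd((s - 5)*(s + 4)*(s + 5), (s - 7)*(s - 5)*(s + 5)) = s^2 - 25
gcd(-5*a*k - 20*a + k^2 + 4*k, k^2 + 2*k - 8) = k + 4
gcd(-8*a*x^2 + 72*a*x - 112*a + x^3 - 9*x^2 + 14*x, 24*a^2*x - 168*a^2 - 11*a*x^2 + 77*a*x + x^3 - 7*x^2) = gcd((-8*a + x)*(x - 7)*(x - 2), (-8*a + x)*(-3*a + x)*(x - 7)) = -8*a*x + 56*a + x^2 - 7*x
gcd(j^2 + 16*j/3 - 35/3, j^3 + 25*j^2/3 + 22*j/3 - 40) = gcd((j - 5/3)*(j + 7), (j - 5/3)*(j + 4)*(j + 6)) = j - 5/3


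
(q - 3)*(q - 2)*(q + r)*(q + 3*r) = q^4 + 4*q^3*r - 5*q^3 + 3*q^2*r^2 - 20*q^2*r + 6*q^2 - 15*q*r^2 + 24*q*r + 18*r^2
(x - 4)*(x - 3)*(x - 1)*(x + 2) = x^4 - 6*x^3 + 3*x^2 + 26*x - 24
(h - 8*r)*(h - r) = h^2 - 9*h*r + 8*r^2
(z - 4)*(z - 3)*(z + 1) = z^3 - 6*z^2 + 5*z + 12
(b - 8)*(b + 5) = b^2 - 3*b - 40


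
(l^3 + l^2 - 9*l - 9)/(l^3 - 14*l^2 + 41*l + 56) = (l^2 - 9)/(l^2 - 15*l + 56)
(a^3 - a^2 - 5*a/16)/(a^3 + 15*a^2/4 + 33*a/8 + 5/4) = a*(16*a^2 - 16*a - 5)/(2*(8*a^3 + 30*a^2 + 33*a + 10))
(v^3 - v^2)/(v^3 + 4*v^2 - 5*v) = v/(v + 5)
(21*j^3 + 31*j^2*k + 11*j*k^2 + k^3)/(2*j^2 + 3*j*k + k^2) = (21*j^2 + 10*j*k + k^2)/(2*j + k)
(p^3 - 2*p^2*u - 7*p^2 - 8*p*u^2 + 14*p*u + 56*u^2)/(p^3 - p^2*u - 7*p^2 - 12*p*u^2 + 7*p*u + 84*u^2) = (p + 2*u)/(p + 3*u)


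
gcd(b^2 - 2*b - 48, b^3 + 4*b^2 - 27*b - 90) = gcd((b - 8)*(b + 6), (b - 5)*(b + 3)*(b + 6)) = b + 6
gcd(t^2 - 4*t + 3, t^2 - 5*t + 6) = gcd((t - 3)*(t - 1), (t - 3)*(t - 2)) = t - 3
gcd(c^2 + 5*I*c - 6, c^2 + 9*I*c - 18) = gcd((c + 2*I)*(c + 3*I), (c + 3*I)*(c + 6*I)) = c + 3*I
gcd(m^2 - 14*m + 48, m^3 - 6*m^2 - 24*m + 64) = m - 8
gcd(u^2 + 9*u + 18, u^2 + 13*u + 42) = u + 6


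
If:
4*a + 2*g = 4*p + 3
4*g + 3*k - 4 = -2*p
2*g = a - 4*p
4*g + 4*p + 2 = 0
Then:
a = 7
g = -9/2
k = 14/3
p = 4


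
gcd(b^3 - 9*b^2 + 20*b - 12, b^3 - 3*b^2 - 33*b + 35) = b - 1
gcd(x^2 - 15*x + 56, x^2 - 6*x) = 1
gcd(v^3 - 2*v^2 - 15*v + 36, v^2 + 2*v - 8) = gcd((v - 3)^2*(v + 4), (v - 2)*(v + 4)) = v + 4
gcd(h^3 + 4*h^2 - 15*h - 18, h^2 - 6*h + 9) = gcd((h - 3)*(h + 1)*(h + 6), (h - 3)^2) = h - 3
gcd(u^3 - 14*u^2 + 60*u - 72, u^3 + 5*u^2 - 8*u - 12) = u - 2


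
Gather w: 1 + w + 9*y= w + 9*y + 1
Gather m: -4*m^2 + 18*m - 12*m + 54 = -4*m^2 + 6*m + 54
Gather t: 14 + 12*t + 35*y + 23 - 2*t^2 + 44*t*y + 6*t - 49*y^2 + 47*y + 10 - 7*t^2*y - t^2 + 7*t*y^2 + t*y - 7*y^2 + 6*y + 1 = t^2*(-7*y - 3) + t*(7*y^2 + 45*y + 18) - 56*y^2 + 88*y + 48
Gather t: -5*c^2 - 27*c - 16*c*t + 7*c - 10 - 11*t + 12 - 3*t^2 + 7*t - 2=-5*c^2 - 20*c - 3*t^2 + t*(-16*c - 4)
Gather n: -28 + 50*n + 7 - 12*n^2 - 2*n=-12*n^2 + 48*n - 21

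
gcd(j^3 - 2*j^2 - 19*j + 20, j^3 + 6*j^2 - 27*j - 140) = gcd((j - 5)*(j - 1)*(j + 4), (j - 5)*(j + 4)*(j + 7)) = j^2 - j - 20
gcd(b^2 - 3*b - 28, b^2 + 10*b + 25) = 1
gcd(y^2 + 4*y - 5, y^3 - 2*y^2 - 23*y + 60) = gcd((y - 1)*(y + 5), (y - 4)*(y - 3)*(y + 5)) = y + 5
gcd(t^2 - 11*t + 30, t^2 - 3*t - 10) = t - 5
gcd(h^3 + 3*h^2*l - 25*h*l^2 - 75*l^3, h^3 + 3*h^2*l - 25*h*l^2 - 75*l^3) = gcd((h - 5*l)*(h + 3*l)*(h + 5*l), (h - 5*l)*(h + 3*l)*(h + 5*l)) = h^3 + 3*h^2*l - 25*h*l^2 - 75*l^3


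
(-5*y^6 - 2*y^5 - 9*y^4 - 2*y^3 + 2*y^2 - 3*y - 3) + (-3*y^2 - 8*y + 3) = -5*y^6 - 2*y^5 - 9*y^4 - 2*y^3 - y^2 - 11*y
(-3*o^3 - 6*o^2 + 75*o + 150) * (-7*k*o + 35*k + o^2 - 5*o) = 21*k*o^4 - 63*k*o^3 - 735*k*o^2 + 1575*k*o + 5250*k - 3*o^5 + 9*o^4 + 105*o^3 - 225*o^2 - 750*o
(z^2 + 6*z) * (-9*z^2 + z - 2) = -9*z^4 - 53*z^3 + 4*z^2 - 12*z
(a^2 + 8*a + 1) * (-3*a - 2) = -3*a^3 - 26*a^2 - 19*a - 2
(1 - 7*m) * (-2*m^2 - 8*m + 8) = 14*m^3 + 54*m^2 - 64*m + 8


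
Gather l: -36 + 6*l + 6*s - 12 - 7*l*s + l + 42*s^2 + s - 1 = l*(7 - 7*s) + 42*s^2 + 7*s - 49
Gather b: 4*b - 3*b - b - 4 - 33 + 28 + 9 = 0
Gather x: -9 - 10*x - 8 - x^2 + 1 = -x^2 - 10*x - 16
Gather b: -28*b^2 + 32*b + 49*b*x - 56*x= -28*b^2 + b*(49*x + 32) - 56*x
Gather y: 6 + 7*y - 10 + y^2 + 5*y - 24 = y^2 + 12*y - 28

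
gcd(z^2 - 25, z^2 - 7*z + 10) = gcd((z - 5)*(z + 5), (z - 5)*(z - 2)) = z - 5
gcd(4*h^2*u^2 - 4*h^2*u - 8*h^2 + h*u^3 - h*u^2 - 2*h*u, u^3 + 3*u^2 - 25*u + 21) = 1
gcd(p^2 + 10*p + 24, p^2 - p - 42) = p + 6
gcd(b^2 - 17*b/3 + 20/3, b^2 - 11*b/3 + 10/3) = b - 5/3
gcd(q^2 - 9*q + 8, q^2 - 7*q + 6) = q - 1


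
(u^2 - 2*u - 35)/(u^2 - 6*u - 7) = (u + 5)/(u + 1)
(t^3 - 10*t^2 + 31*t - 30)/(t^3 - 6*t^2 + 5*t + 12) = (t^2 - 7*t + 10)/(t^2 - 3*t - 4)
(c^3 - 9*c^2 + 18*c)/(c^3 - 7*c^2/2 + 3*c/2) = 2*(c - 6)/(2*c - 1)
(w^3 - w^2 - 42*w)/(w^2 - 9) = w*(w^2 - w - 42)/(w^2 - 9)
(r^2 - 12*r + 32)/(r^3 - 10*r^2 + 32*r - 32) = (r - 8)/(r^2 - 6*r + 8)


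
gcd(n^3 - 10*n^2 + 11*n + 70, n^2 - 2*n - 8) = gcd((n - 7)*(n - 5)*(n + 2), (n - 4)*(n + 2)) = n + 2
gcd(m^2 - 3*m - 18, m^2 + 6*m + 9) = m + 3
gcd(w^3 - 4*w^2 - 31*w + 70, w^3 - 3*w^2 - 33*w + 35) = w^2 - 2*w - 35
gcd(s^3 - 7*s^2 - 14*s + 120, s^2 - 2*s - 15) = s - 5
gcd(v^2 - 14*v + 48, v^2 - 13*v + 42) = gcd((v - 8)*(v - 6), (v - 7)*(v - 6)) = v - 6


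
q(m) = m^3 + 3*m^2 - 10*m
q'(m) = 3*m^2 + 6*m - 10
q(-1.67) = 20.41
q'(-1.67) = -11.65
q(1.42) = -5.29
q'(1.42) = 4.57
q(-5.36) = -14.20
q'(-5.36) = 44.03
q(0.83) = -5.66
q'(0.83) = -2.95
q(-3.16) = 30.00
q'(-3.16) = 1.00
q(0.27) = -2.46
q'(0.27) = -8.16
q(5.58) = 211.35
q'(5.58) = 116.89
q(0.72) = -5.27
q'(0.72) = -4.12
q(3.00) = 24.00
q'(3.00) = 35.00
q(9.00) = 882.00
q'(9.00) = 287.00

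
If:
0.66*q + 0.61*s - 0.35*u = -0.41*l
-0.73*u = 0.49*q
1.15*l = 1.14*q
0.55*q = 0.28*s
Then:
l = 0.00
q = 0.00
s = 0.00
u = 0.00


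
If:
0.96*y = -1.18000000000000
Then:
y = -1.23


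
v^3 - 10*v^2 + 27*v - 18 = (v - 6)*(v - 3)*(v - 1)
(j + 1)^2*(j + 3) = j^3 + 5*j^2 + 7*j + 3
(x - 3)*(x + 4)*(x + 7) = x^3 + 8*x^2 - 5*x - 84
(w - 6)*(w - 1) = w^2 - 7*w + 6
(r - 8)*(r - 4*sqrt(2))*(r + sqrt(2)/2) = r^3 - 8*r^2 - 7*sqrt(2)*r^2/2 - 4*r + 28*sqrt(2)*r + 32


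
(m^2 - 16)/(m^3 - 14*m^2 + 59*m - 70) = (m^2 - 16)/(m^3 - 14*m^2 + 59*m - 70)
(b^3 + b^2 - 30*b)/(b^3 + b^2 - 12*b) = (b^2 + b - 30)/(b^2 + b - 12)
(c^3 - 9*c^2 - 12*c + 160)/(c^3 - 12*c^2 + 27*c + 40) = (c + 4)/(c + 1)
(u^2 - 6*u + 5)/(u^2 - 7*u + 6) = (u - 5)/(u - 6)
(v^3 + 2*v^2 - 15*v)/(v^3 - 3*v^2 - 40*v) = (v - 3)/(v - 8)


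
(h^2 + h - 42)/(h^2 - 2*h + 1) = (h^2 + h - 42)/(h^2 - 2*h + 1)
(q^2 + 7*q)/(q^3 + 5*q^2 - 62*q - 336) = q/(q^2 - 2*q - 48)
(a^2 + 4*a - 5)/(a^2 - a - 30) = (a - 1)/(a - 6)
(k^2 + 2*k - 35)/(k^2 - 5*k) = (k + 7)/k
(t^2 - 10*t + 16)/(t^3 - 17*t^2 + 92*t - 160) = (t - 2)/(t^2 - 9*t + 20)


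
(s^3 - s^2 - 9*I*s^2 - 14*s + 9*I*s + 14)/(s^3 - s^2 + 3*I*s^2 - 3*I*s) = (s^2 - 9*I*s - 14)/(s*(s + 3*I))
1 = 1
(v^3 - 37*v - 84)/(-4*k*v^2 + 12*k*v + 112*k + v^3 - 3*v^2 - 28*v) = (v + 3)/(-4*k + v)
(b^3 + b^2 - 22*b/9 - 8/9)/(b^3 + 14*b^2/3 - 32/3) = (b + 1/3)/(b + 4)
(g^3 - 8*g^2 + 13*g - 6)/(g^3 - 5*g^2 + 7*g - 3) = (g - 6)/(g - 3)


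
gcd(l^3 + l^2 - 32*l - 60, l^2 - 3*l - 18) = l - 6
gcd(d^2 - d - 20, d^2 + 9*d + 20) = d + 4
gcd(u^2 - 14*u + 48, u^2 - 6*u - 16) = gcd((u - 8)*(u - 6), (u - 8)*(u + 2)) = u - 8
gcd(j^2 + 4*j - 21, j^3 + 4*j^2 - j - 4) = 1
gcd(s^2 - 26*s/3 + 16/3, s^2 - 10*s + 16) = s - 8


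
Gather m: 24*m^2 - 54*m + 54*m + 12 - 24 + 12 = 24*m^2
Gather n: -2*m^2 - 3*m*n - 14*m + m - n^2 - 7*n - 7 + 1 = -2*m^2 - 13*m - n^2 + n*(-3*m - 7) - 6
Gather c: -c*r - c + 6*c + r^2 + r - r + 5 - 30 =c*(5 - r) + r^2 - 25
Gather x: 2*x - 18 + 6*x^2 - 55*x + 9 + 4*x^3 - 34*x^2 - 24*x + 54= 4*x^3 - 28*x^2 - 77*x + 45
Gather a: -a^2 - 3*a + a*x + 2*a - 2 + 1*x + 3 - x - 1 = -a^2 + a*(x - 1)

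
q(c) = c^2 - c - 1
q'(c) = 2*c - 1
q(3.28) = 6.48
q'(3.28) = 5.56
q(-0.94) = 0.82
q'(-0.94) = -2.88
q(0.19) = -1.15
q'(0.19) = -0.62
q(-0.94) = 0.82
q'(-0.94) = -2.88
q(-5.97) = 40.61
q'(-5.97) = -12.94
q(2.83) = 4.18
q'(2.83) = 4.66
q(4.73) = 16.64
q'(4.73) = 8.46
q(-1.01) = 1.03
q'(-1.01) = -3.02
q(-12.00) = 155.00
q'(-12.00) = -25.00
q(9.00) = 71.00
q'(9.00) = 17.00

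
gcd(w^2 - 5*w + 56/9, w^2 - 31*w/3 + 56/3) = w - 7/3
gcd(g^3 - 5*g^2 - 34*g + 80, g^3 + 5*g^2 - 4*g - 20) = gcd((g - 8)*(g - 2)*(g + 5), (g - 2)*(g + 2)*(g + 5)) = g^2 + 3*g - 10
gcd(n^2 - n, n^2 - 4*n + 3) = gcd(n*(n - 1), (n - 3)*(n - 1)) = n - 1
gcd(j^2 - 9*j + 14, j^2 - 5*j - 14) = j - 7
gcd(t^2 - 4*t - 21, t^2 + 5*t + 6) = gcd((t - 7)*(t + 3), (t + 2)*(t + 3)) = t + 3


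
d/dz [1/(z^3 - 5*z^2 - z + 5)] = (-3*z^2 + 10*z + 1)/(z^3 - 5*z^2 - z + 5)^2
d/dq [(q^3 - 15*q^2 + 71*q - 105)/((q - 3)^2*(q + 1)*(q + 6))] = (-q^4 + 24*q^3 - 72*q^2 - 316*q + 741)/(q^6 + 8*q^5 - 14*q^4 - 156*q^3 + 81*q^2 + 540*q + 324)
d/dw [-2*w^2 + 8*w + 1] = 8 - 4*w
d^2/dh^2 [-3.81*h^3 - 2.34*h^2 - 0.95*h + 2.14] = -22.86*h - 4.68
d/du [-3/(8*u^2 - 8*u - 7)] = 24*(2*u - 1)/(-8*u^2 + 8*u + 7)^2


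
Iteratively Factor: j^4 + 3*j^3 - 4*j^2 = (j)*(j^3 + 3*j^2 - 4*j) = j*(j - 1)*(j^2 + 4*j) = j*(j - 1)*(j + 4)*(j)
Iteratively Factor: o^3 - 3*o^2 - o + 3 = (o - 1)*(o^2 - 2*o - 3) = (o - 1)*(o + 1)*(o - 3)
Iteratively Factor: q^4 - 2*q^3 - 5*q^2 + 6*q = (q - 3)*(q^3 + q^2 - 2*q) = q*(q - 3)*(q^2 + q - 2) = q*(q - 3)*(q + 2)*(q - 1)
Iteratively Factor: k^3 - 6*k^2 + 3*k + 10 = (k - 5)*(k^2 - k - 2) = (k - 5)*(k - 2)*(k + 1)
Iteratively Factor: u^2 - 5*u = (u - 5)*(u)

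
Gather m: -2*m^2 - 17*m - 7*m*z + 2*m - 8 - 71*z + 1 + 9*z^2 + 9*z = -2*m^2 + m*(-7*z - 15) + 9*z^2 - 62*z - 7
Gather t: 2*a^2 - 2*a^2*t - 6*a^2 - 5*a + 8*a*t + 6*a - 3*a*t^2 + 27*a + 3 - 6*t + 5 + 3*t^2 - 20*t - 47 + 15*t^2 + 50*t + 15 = -4*a^2 + 28*a + t^2*(18 - 3*a) + t*(-2*a^2 + 8*a + 24) - 24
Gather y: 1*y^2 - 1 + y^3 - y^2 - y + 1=y^3 - y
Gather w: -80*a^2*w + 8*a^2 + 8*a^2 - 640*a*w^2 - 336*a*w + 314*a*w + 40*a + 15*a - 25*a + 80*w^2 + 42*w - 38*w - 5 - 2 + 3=16*a^2 + 30*a + w^2*(80 - 640*a) + w*(-80*a^2 - 22*a + 4) - 4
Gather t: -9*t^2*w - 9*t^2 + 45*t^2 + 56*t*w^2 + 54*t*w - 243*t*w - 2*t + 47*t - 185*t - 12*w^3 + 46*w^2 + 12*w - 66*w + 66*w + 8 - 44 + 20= t^2*(36 - 9*w) + t*(56*w^2 - 189*w - 140) - 12*w^3 + 46*w^2 + 12*w - 16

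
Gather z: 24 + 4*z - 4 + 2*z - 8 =6*z + 12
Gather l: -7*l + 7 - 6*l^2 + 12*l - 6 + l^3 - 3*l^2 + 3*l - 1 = l^3 - 9*l^2 + 8*l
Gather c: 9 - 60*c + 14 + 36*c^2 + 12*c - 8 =36*c^2 - 48*c + 15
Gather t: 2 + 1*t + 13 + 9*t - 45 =10*t - 30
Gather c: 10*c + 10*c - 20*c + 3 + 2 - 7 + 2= 0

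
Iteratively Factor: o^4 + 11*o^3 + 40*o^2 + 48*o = (o)*(o^3 + 11*o^2 + 40*o + 48) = o*(o + 4)*(o^2 + 7*o + 12) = o*(o + 3)*(o + 4)*(o + 4)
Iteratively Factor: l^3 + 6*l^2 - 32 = (l + 4)*(l^2 + 2*l - 8) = (l - 2)*(l + 4)*(l + 4)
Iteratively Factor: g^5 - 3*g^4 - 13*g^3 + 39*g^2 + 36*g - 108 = (g + 2)*(g^4 - 5*g^3 - 3*g^2 + 45*g - 54) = (g - 2)*(g + 2)*(g^3 - 3*g^2 - 9*g + 27) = (g - 2)*(g + 2)*(g + 3)*(g^2 - 6*g + 9) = (g - 3)*(g - 2)*(g + 2)*(g + 3)*(g - 3)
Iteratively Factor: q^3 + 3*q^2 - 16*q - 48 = (q + 3)*(q^2 - 16) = (q + 3)*(q + 4)*(q - 4)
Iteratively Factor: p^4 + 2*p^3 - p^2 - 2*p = (p + 2)*(p^3 - p) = (p - 1)*(p + 2)*(p^2 + p) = (p - 1)*(p + 1)*(p + 2)*(p)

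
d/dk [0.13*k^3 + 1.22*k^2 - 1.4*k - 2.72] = 0.39*k^2 + 2.44*k - 1.4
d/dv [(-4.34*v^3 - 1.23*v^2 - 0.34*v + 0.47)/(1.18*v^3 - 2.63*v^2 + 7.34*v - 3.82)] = (1.77635683940025e-15*v^5 + 12.8656*v^4 - 62.9088*v^3 + 38.1502*v^2 + 11.8694*v - 2.151)/(1.3924*v^6 - 6.2068*v^5 + 24.2393*v^4 - 47.6236*v^3 + 73.9688*v^2 - 56.0776*v + 14.5924)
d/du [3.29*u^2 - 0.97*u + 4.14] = 6.58*u - 0.97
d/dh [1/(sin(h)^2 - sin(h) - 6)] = (1 - 2*sin(h))*cos(h)/(sin(h) + cos(h)^2 + 5)^2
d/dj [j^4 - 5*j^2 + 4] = 4*j^3 - 10*j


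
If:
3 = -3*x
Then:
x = -1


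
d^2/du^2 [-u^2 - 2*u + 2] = -2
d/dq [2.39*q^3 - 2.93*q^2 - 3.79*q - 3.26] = 7.17*q^2 - 5.86*q - 3.79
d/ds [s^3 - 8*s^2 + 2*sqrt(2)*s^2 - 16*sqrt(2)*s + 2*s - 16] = 3*s^2 - 16*s + 4*sqrt(2)*s - 16*sqrt(2) + 2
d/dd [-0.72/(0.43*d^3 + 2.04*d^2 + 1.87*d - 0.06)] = (0.9288*d^2 + 2.9376*d + 1.3464)/(0.43*d^3 + 2.04*d^2 + 1.87*d - 0.06)^2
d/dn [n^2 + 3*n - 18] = 2*n + 3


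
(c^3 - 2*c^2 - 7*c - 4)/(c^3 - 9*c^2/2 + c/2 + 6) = 2*(c + 1)/(2*c - 3)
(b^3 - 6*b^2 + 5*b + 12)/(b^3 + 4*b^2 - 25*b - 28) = (b - 3)/(b + 7)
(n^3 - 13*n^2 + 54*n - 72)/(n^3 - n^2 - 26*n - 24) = (n^2 - 7*n + 12)/(n^2 + 5*n + 4)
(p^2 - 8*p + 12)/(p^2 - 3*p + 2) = (p - 6)/(p - 1)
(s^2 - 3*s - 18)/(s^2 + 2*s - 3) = (s - 6)/(s - 1)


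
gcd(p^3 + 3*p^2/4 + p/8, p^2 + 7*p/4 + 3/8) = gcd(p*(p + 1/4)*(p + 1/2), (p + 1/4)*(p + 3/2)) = p + 1/4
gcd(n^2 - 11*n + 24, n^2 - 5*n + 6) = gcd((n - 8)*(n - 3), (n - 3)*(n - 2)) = n - 3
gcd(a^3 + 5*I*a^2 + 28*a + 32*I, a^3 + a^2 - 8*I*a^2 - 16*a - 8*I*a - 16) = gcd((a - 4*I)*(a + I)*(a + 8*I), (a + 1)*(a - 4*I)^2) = a - 4*I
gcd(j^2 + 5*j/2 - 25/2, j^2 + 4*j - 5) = j + 5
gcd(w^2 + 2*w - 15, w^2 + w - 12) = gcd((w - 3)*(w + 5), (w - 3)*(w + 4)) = w - 3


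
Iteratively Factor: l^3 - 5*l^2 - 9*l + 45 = (l - 5)*(l^2 - 9) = (l - 5)*(l - 3)*(l + 3)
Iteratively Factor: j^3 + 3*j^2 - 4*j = (j)*(j^2 + 3*j - 4) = j*(j - 1)*(j + 4)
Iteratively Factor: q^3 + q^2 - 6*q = (q)*(q^2 + q - 6) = q*(q + 3)*(q - 2)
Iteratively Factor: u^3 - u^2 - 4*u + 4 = (u - 2)*(u^2 + u - 2) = (u - 2)*(u + 2)*(u - 1)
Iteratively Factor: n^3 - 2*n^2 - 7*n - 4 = (n + 1)*(n^2 - 3*n - 4) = (n - 4)*(n + 1)*(n + 1)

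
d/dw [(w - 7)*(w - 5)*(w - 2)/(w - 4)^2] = (w^3 - 12*w^2 + 53*w - 96)/(w^3 - 12*w^2 + 48*w - 64)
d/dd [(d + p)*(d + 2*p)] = 2*d + 3*p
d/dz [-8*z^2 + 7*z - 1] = 7 - 16*z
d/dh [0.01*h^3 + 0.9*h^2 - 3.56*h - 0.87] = 0.03*h^2 + 1.8*h - 3.56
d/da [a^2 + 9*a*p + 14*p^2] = 2*a + 9*p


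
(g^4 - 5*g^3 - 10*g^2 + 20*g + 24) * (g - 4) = g^5 - 9*g^4 + 10*g^3 + 60*g^2 - 56*g - 96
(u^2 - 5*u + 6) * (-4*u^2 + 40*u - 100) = -4*u^4 + 60*u^3 - 324*u^2 + 740*u - 600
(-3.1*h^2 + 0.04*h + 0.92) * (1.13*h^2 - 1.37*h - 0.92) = -3.503*h^4 + 4.2922*h^3 + 3.8368*h^2 - 1.2972*h - 0.8464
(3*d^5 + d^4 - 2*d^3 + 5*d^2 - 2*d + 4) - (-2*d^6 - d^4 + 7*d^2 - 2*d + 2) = 2*d^6 + 3*d^5 + 2*d^4 - 2*d^3 - 2*d^2 + 2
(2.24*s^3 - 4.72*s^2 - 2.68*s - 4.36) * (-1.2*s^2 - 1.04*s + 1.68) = -2.688*s^5 + 3.3344*s^4 + 11.888*s^3 + 0.0896000000000017*s^2 + 0.0320000000000009*s - 7.3248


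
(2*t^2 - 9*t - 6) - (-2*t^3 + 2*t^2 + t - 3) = 2*t^3 - 10*t - 3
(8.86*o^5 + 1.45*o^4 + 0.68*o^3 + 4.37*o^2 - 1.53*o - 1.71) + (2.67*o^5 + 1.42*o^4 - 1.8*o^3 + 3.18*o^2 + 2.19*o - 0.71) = 11.53*o^5 + 2.87*o^4 - 1.12*o^3 + 7.55*o^2 + 0.66*o - 2.42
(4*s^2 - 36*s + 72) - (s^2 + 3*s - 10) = 3*s^2 - 39*s + 82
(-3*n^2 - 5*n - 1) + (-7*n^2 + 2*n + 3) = -10*n^2 - 3*n + 2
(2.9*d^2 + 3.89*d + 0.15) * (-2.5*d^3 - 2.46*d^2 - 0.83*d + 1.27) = -7.25*d^5 - 16.859*d^4 - 12.3514*d^3 + 0.0853000000000002*d^2 + 4.8158*d + 0.1905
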